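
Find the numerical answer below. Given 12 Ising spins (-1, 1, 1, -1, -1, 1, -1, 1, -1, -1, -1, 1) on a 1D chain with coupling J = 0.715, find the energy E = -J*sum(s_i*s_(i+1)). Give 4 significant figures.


Step 1: Nearest-neighbor products: -1, 1, -1, 1, -1, -1, -1, -1, 1, 1, -1
Step 2: Sum of products = -3
Step 3: E = -0.715 * -3 = 2.145

2.145


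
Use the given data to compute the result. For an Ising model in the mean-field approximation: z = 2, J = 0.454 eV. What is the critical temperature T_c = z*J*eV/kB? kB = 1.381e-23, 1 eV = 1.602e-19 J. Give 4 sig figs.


Step 1: z*J = 2*0.454 = 0.908 eV
Step 2: Convert to Joules: 0.908*1.602e-19 = 1.455e-19 J
Step 3: T_c = 1.455e-19 / 1.381e-23 = 1.053e+04 K

1.053e+04


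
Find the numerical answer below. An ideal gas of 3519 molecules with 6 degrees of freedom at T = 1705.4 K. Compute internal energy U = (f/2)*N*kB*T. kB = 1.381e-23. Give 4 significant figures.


Step 1: f/2 = 6/2 = 3.0
Step 2: N*kB*T = 3519*1.381e-23*1705.4 = 8.288e-17
Step 3: U = 3.0 * 8.288e-17 = 2.486e-16 J

2.486e-16


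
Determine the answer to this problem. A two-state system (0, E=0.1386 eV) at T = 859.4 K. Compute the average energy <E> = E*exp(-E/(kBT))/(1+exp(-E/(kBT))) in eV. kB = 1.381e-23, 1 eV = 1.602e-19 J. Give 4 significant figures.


Step 1: beta*E = 0.1386*1.602e-19/(1.381e-23*859.4) = 1.871
Step 2: exp(-beta*E) = 0.154
Step 3: <E> = 0.1386*0.154/(1+0.154) = 0.0185 eV

0.0185


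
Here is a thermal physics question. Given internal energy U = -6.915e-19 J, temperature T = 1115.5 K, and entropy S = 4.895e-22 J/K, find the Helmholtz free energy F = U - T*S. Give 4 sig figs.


Step 1: T*S = 1115.5 * 4.895e-22 = 5.46e-19 J
Step 2: F = U - T*S = -6.915e-19 - 5.46e-19
Step 3: F = -1.238e-18 J

-1.238e-18


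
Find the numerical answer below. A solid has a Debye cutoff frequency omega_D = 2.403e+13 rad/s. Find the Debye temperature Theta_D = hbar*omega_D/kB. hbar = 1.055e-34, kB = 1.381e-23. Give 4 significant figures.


Step 1: hbar*omega_D = 1.055e-34 * 2.403e+13 = 2.535e-21 J
Step 2: Theta_D = 2.535e-21 / 1.381e-23
Step 3: Theta_D = 183.6 K

183.6


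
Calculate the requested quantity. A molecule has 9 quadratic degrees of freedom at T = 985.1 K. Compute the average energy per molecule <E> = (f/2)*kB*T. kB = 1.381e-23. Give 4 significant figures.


Step 1: f/2 = 9/2 = 4.5
Step 2: kB*T = 1.381e-23 * 985.1 = 1.36e-20
Step 3: <E> = 4.5 * 1.36e-20 = 6.122e-20 J

6.122e-20


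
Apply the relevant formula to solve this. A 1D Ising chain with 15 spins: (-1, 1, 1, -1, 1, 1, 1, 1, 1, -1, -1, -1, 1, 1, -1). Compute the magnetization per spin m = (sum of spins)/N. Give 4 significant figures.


Step 1: Count up spins (+1): 9, down spins (-1): 6
Step 2: Total magnetization M = 9 - 6 = 3
Step 3: m = M/N = 3/15 = 0.2

0.2


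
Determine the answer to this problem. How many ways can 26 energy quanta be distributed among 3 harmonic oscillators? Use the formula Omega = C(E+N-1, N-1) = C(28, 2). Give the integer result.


Step 1: Use binomial coefficient C(28, 2)
Step 2: Numerator = 28! / 26!
Step 3: Denominator = 2!
Step 4: Omega = 378

378


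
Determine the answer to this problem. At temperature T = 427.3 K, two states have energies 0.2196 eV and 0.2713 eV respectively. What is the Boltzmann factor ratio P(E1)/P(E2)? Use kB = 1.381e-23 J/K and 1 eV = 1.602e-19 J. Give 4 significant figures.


Step 1: Compute energy difference dE = E1 - E2 = 0.2196 - 0.2713 = -0.0517 eV
Step 2: Convert to Joules: dE_J = -0.0517 * 1.602e-19 = -8.282e-21 J
Step 3: Compute exponent = -dE_J / (kB * T) = -(-8.282e-21) / (1.381e-23 * 427.3) = 1.404
Step 4: P(E1)/P(E2) = exp(1.404) = 4.07

4.07


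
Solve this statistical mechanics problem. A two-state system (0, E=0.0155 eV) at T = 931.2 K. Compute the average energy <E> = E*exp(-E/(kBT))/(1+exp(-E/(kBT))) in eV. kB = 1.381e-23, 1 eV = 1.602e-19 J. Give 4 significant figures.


Step 1: beta*E = 0.0155*1.602e-19/(1.381e-23*931.2) = 0.1931
Step 2: exp(-beta*E) = 0.8244
Step 3: <E> = 0.0155*0.8244/(1+0.8244) = 0.007004 eV

0.007004


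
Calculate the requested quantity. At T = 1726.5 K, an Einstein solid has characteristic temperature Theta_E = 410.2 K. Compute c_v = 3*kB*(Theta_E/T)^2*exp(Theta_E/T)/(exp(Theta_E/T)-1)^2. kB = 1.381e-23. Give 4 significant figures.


Step 1: x = Theta_E/T = 410.2/1726.5 = 0.2376
Step 2: x^2 = 0.05645
Step 3: exp(x) = 1.268
Step 4: c_v = 3*1.381e-23*0.05645*1.268/(1.268-1)^2 = 4.124e-23

4.124e-23


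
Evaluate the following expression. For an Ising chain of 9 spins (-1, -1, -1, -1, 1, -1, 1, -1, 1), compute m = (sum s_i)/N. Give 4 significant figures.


Step 1: Count up spins (+1): 3, down spins (-1): 6
Step 2: Total magnetization M = 3 - 6 = -3
Step 3: m = M/N = -3/9 = -0.3333

-0.3333


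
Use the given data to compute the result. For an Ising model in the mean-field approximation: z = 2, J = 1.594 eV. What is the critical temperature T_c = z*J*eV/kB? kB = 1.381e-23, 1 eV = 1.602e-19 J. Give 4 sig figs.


Step 1: z*J = 2*1.594 = 3.188 eV
Step 2: Convert to Joules: 3.188*1.602e-19 = 5.107e-19 J
Step 3: T_c = 5.107e-19 / 1.381e-23 = 3.698e+04 K

3.698e+04


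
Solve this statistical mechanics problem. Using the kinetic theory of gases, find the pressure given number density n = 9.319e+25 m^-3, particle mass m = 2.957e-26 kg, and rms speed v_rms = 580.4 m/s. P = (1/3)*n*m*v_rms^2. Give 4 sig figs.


Step 1: v_rms^2 = 580.4^2 = 3.369e+05
Step 2: n*m = 9.319e+25*2.957e-26 = 2.756
Step 3: P = (1/3)*2.756*3.369e+05 = 3.094e+05 Pa

3.094e+05


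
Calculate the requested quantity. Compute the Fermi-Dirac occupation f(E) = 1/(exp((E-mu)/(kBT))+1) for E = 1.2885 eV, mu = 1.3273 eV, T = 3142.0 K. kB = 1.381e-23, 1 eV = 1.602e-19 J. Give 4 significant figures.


Step 1: (E - mu) = 1.2885 - 1.3273 = -0.0388 eV
Step 2: Convert: (E-mu)*eV = -6.216e-21 J
Step 3: x = (E-mu)*eV/(kB*T) = -0.1432
Step 4: f = 1/(exp(-0.1432)+1) = 0.5358

0.5358


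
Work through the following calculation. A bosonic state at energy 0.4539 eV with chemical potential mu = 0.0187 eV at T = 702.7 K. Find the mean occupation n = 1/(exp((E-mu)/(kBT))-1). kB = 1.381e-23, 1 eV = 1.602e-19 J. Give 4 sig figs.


Step 1: (E - mu) = 0.4352 eV
Step 2: x = (E-mu)*eV/(kB*T) = 0.4352*1.602e-19/(1.381e-23*702.7) = 7.184
Step 3: exp(x) = 1319
Step 4: n = 1/(exp(x)-1) = 0.0007589

0.0007589


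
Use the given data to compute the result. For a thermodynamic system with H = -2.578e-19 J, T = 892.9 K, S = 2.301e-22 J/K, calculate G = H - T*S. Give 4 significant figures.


Step 1: T*S = 892.9 * 2.301e-22 = 2.055e-19 J
Step 2: G = H - T*S = -2.578e-19 - 2.055e-19
Step 3: G = -4.633e-19 J

-4.633e-19


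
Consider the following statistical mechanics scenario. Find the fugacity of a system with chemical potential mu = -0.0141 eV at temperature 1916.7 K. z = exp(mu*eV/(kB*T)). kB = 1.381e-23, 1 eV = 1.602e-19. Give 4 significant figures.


Step 1: Convert mu to Joules: -0.0141*1.602e-19 = -2.259e-21 J
Step 2: kB*T = 1.381e-23*1916.7 = 2.647e-20 J
Step 3: mu/(kB*T) = -0.08534
Step 4: z = exp(-0.08534) = 0.9182

0.9182


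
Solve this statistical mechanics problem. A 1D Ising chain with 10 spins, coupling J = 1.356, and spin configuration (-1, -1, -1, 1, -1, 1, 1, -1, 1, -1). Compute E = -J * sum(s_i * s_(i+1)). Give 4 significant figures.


Step 1: Nearest-neighbor products: 1, 1, -1, -1, -1, 1, -1, -1, -1
Step 2: Sum of products = -3
Step 3: E = -1.356 * -3 = 4.068

4.068


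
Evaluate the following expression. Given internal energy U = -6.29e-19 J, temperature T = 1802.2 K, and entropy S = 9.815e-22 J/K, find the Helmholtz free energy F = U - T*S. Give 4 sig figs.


Step 1: T*S = 1802.2 * 9.815e-22 = 1.769e-18 J
Step 2: F = U - T*S = -6.29e-19 - 1.769e-18
Step 3: F = -2.398e-18 J

-2.398e-18


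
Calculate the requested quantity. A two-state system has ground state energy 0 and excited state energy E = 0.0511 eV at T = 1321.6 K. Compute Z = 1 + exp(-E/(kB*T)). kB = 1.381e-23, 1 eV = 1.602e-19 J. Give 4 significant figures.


Step 1: Compute beta*E = E*eV/(kB*T) = 0.0511*1.602e-19/(1.381e-23*1321.6) = 0.4485
Step 2: exp(-beta*E) = exp(-0.4485) = 0.6386
Step 3: Z = 1 + 0.6386 = 1.639

1.639


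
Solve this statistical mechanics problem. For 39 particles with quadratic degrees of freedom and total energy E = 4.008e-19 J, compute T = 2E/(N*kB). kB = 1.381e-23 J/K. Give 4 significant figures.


Step 1: Numerator = 2*E = 2*4.008e-19 = 8.016e-19 J
Step 2: Denominator = N*kB = 39*1.381e-23 = 5.386e-22
Step 3: T = 8.016e-19 / 5.386e-22 = 1488 K

1488


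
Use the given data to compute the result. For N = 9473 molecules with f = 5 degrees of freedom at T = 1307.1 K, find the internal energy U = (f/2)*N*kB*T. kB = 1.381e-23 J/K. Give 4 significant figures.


Step 1: f/2 = 5/2 = 2.5
Step 2: N*kB*T = 9473*1.381e-23*1307.1 = 1.71e-16
Step 3: U = 2.5 * 1.71e-16 = 4.275e-16 J

4.275e-16


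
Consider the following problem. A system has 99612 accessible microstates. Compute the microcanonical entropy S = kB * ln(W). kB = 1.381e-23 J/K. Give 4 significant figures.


Step 1: ln(W) = ln(99612) = 11.51
Step 2: S = kB * ln(W) = 1.381e-23 * 11.51
Step 3: S = 1.589e-22 J/K

1.589e-22


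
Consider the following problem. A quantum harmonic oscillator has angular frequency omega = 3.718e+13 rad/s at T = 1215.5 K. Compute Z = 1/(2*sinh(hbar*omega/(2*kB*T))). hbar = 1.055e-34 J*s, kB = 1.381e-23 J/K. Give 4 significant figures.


Step 1: Compute x = hbar*omega/(kB*T) = 1.055e-34*3.718e+13/(1.381e-23*1215.5) = 0.2337
Step 2: x/2 = 0.1168
Step 3: sinh(x/2) = 0.1171
Step 4: Z = 1/(2*0.1171) = 4.27

4.27


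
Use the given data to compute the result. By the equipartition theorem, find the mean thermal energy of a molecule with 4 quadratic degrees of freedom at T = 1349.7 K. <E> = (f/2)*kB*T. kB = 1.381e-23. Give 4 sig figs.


Step 1: f/2 = 4/2 = 2
Step 2: kB*T = 1.381e-23 * 1349.7 = 1.864e-20
Step 3: <E> = 2 * 1.864e-20 = 3.728e-20 J

3.728e-20


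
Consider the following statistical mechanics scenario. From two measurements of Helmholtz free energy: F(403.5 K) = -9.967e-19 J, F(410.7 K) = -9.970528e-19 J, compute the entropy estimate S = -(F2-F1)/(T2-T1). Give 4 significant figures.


Step 1: dF = F2 - F1 = -9.970528e-19 - (-9.967e-19) = -3.528e-22 J
Step 2: dT = T2 - T1 = 410.7 - 403.5 = 7.2 K
Step 3: S = -dF/dT = -(-3.528e-22)/7.2 = 4.9e-23 J/K

4.9e-23


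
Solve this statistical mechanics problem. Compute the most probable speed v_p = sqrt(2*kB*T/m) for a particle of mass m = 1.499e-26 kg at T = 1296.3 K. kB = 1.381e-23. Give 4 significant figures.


Step 1: Numerator = 2*kB*T = 2*1.381e-23*1296.3 = 3.58e-20
Step 2: Ratio = 3.58e-20 / 1.499e-26 = 2.389e+06
Step 3: v_p = sqrt(2.389e+06) = 1545 m/s

1545


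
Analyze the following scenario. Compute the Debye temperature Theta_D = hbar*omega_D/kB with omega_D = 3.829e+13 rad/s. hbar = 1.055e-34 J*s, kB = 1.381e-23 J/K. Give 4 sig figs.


Step 1: hbar*omega_D = 1.055e-34 * 3.829e+13 = 4.04e-21 J
Step 2: Theta_D = 4.04e-21 / 1.381e-23
Step 3: Theta_D = 292.5 K

292.5


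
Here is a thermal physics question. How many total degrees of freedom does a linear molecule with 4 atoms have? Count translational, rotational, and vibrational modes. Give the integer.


Step 1: Translational DOF = 3
Step 2: Rotational DOF (linear) = 2
Step 3: Vibrational DOF = 3*4 - 5 = 7
Step 4: Total = 3 + 2 + 7 = 12

12


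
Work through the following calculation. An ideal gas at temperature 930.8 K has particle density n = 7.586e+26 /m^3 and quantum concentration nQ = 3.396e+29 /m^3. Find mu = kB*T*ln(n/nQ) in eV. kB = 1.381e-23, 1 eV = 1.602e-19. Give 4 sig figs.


Step 1: n/nQ = 7.586e+26/3.396e+29 = 0.002234
Step 2: ln(n/nQ) = -6.104
Step 3: mu = kB*T*ln(n/nQ) = 1.285e-20*-6.104 = -7.846e-20 J
Step 4: Convert to eV: -7.846e-20/1.602e-19 = -0.4898 eV

-0.4898


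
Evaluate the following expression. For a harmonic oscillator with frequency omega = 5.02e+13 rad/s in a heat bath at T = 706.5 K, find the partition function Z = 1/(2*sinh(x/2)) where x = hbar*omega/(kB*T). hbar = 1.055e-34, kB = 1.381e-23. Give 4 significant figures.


Step 1: Compute x = hbar*omega/(kB*T) = 1.055e-34*5.02e+13/(1.381e-23*706.5) = 0.5428
Step 2: x/2 = 0.2714
Step 3: sinh(x/2) = 0.2748
Step 4: Z = 1/(2*0.2748) = 1.82

1.82


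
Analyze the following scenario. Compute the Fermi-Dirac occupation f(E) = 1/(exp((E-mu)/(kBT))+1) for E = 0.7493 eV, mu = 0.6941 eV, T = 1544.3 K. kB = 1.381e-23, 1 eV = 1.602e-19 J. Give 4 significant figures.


Step 1: (E - mu) = 0.7493 - 0.6941 = 0.0552 eV
Step 2: Convert: (E-mu)*eV = 8.843e-21 J
Step 3: x = (E-mu)*eV/(kB*T) = 0.4146
Step 4: f = 1/(exp(0.4146)+1) = 0.3978

0.3978


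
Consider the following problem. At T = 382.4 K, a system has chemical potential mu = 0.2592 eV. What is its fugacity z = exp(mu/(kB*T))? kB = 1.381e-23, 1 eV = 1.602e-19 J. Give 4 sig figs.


Step 1: Convert mu to Joules: 0.2592*1.602e-19 = 4.152e-20 J
Step 2: kB*T = 1.381e-23*382.4 = 5.281e-21 J
Step 3: mu/(kB*T) = 7.863
Step 4: z = exp(7.863) = 2599

2599


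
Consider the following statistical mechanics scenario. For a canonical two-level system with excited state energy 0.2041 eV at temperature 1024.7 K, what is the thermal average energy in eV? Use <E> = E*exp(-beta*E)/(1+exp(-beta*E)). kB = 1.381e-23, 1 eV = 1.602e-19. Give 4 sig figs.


Step 1: beta*E = 0.2041*1.602e-19/(1.381e-23*1024.7) = 2.311
Step 2: exp(-beta*E) = 0.09921
Step 3: <E> = 0.2041*0.09921/(1+0.09921) = 0.01842 eV

0.01842


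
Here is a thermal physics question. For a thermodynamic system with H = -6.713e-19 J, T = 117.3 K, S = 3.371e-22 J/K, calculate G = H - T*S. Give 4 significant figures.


Step 1: T*S = 117.3 * 3.371e-22 = 3.954e-20 J
Step 2: G = H - T*S = -6.713e-19 - 3.954e-20
Step 3: G = -7.108e-19 J

-7.108e-19


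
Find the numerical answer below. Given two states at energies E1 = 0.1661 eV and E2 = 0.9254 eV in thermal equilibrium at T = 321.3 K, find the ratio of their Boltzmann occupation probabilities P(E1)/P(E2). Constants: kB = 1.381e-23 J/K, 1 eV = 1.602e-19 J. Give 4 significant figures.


Step 1: Compute energy difference dE = E1 - E2 = 0.1661 - 0.9254 = -0.7593 eV
Step 2: Convert to Joules: dE_J = -0.7593 * 1.602e-19 = -1.216e-19 J
Step 3: Compute exponent = -dE_J / (kB * T) = -(-1.216e-19) / (1.381e-23 * 321.3) = 27.41
Step 4: P(E1)/P(E2) = exp(27.41) = 8.049e+11

8.049e+11


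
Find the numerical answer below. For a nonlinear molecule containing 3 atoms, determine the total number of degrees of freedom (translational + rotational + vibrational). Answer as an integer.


Step 1: Translational DOF = 3
Step 2: Rotational DOF (nonlinear) = 3
Step 3: Vibrational DOF = 3*3 - 6 = 3
Step 4: Total = 3 + 3 + 3 = 9

9


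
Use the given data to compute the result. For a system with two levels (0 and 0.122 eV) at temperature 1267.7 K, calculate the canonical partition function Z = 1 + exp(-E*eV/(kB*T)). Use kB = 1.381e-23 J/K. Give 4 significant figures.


Step 1: Compute beta*E = E*eV/(kB*T) = 0.122*1.602e-19/(1.381e-23*1267.7) = 1.116
Step 2: exp(-beta*E) = exp(-1.116) = 0.3275
Step 3: Z = 1 + 0.3275 = 1.327

1.327


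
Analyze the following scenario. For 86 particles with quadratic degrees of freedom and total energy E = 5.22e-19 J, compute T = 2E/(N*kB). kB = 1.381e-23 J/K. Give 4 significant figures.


Step 1: Numerator = 2*E = 2*5.22e-19 = 1.044e-18 J
Step 2: Denominator = N*kB = 86*1.381e-23 = 1.188e-21
Step 3: T = 1.044e-18 / 1.188e-21 = 879 K

879


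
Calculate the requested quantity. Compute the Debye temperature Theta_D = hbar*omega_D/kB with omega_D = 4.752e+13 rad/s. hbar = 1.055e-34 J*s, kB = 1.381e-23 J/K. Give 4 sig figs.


Step 1: hbar*omega_D = 1.055e-34 * 4.752e+13 = 5.013e-21 J
Step 2: Theta_D = 5.013e-21 / 1.381e-23
Step 3: Theta_D = 363 K

363


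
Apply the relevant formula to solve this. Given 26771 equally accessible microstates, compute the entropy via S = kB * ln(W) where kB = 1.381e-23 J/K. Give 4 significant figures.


Step 1: ln(W) = ln(26771) = 10.2
Step 2: S = kB * ln(W) = 1.381e-23 * 10.2
Step 3: S = 1.408e-22 J/K

1.408e-22


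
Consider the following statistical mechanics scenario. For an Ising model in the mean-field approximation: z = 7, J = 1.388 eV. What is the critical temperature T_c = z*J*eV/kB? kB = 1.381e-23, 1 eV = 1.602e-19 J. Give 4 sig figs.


Step 1: z*J = 7*1.388 = 9.716 eV
Step 2: Convert to Joules: 9.716*1.602e-19 = 1.557e-18 J
Step 3: T_c = 1.557e-18 / 1.381e-23 = 1.127e+05 K

1.127e+05


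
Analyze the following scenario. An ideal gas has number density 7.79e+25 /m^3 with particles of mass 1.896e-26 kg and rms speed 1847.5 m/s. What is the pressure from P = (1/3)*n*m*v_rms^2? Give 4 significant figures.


Step 1: v_rms^2 = 1847.5^2 = 3.413e+06
Step 2: n*m = 7.79e+25*1.896e-26 = 1.477
Step 3: P = (1/3)*1.477*3.413e+06 = 1.68e+06 Pa

1.68e+06


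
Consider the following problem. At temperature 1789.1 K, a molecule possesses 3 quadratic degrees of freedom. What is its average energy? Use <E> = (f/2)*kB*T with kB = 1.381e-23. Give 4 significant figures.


Step 1: f/2 = 3/2 = 1.5
Step 2: kB*T = 1.381e-23 * 1789.1 = 2.471e-20
Step 3: <E> = 1.5 * 2.471e-20 = 3.706e-20 J

3.706e-20


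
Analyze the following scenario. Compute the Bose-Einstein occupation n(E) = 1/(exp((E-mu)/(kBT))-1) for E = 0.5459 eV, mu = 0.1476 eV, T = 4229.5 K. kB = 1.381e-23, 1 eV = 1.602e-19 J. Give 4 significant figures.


Step 1: (E - mu) = 0.3983 eV
Step 2: x = (E-mu)*eV/(kB*T) = 0.3983*1.602e-19/(1.381e-23*4229.5) = 1.092
Step 3: exp(x) = 2.981
Step 4: n = 1/(exp(x)-1) = 0.5047

0.5047


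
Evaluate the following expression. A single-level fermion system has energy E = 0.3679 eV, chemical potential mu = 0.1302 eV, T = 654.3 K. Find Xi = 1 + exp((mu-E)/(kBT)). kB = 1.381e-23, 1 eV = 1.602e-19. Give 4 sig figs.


Step 1: (mu - E) = 0.1302 - 0.3679 = -0.2377 eV
Step 2: x = (mu-E)*eV/(kB*T) = -0.2377*1.602e-19/(1.381e-23*654.3) = -4.214
Step 3: exp(x) = 0.01478
Step 4: Xi = 1 + 0.01478 = 1.015

1.015


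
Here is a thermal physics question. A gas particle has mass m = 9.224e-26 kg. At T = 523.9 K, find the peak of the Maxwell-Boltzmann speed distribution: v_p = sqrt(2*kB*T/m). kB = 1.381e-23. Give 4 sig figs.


Step 1: Numerator = 2*kB*T = 2*1.381e-23*523.9 = 1.447e-20
Step 2: Ratio = 1.447e-20 / 9.224e-26 = 1.569e+05
Step 3: v_p = sqrt(1.569e+05) = 396.1 m/s

396.1


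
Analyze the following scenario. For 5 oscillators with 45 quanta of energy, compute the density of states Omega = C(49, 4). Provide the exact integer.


Step 1: Use binomial coefficient C(49, 4)
Step 2: Numerator = 49! / 45!
Step 3: Denominator = 4!
Step 4: Omega = 211876

211876


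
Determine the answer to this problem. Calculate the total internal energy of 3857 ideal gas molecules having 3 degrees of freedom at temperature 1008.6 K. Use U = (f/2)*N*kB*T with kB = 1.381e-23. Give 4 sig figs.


Step 1: f/2 = 3/2 = 1.5
Step 2: N*kB*T = 3857*1.381e-23*1008.6 = 5.372e-17
Step 3: U = 1.5 * 5.372e-17 = 8.058e-17 J

8.058e-17


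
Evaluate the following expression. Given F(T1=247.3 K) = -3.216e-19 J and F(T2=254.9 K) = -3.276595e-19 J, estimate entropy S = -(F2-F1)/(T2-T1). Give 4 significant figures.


Step 1: dF = F2 - F1 = -3.276595e-19 - (-3.216e-19) = -6.0595e-21 J
Step 2: dT = T2 - T1 = 254.9 - 247.3 = 7.6 K
Step 3: S = -dF/dT = -(-6.0595e-21)/7.6 = 7.973e-22 J/K

7.973e-22


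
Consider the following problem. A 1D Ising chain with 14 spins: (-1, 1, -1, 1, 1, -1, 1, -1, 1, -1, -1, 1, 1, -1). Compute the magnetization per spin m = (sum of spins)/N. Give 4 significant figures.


Step 1: Count up spins (+1): 7, down spins (-1): 7
Step 2: Total magnetization M = 7 - 7 = 0
Step 3: m = M/N = 0/14 = 0

0


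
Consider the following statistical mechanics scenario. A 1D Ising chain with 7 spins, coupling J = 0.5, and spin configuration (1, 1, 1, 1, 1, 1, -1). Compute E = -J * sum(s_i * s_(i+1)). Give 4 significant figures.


Step 1: Nearest-neighbor products: 1, 1, 1, 1, 1, -1
Step 2: Sum of products = 4
Step 3: E = -0.5 * 4 = -2

-2


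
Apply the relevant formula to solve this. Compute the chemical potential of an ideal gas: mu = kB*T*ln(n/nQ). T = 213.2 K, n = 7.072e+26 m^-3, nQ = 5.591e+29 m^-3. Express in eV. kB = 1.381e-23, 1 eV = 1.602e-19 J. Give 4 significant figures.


Step 1: n/nQ = 7.072e+26/5.591e+29 = 0.001265
Step 2: ln(n/nQ) = -6.673
Step 3: mu = kB*T*ln(n/nQ) = 2.944e-21*-6.673 = -1.965e-20 J
Step 4: Convert to eV: -1.965e-20/1.602e-19 = -0.1226 eV

-0.1226


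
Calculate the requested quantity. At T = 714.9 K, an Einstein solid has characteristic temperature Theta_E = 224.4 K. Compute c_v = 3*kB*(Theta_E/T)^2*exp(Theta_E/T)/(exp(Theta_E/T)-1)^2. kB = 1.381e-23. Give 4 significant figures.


Step 1: x = Theta_E/T = 224.4/714.9 = 0.3139
Step 2: x^2 = 0.09853
Step 3: exp(x) = 1.369
Step 4: c_v = 3*1.381e-23*0.09853*1.369/(1.369-1)^2 = 4.109e-23

4.109e-23


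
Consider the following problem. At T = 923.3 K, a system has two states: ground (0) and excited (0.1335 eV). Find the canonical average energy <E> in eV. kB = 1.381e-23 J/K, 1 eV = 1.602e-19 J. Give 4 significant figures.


Step 1: beta*E = 0.1335*1.602e-19/(1.381e-23*923.3) = 1.677
Step 2: exp(-beta*E) = 0.1869
Step 3: <E> = 0.1335*0.1869/(1+0.1869) = 0.02102 eV

0.02102


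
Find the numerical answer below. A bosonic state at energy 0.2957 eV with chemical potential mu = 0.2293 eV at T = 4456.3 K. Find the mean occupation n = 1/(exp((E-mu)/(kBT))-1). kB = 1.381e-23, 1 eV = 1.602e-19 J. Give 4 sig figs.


Step 1: (E - mu) = 0.0664 eV
Step 2: x = (E-mu)*eV/(kB*T) = 0.0664*1.602e-19/(1.381e-23*4456.3) = 0.1728
Step 3: exp(x) = 1.189
Step 4: n = 1/(exp(x)-1) = 5.3

5.3


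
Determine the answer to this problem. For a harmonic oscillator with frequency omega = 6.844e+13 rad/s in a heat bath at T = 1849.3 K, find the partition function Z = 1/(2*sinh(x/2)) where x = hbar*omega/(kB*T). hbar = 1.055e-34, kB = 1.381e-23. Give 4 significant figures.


Step 1: Compute x = hbar*omega/(kB*T) = 1.055e-34*6.844e+13/(1.381e-23*1849.3) = 0.2827
Step 2: x/2 = 0.1414
Step 3: sinh(x/2) = 0.1418
Step 4: Z = 1/(2*0.1418) = 3.525

3.525


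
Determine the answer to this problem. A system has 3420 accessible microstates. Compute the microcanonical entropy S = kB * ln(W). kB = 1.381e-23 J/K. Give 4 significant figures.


Step 1: ln(W) = ln(3420) = 8.137
Step 2: S = kB * ln(W) = 1.381e-23 * 8.137
Step 3: S = 1.124e-22 J/K

1.124e-22


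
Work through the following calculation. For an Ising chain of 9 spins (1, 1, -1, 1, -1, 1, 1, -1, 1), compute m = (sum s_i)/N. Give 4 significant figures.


Step 1: Count up spins (+1): 6, down spins (-1): 3
Step 2: Total magnetization M = 6 - 3 = 3
Step 3: m = M/N = 3/9 = 0.3333

0.3333


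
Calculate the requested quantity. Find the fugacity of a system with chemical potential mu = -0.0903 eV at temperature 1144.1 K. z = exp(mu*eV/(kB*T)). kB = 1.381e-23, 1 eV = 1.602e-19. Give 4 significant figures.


Step 1: Convert mu to Joules: -0.0903*1.602e-19 = -1.447e-20 J
Step 2: kB*T = 1.381e-23*1144.1 = 1.58e-20 J
Step 3: mu/(kB*T) = -0.9156
Step 4: z = exp(-0.9156) = 0.4003

0.4003


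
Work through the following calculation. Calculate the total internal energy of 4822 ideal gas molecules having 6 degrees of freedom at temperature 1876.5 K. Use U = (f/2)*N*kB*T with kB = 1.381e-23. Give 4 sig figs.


Step 1: f/2 = 6/2 = 3.0
Step 2: N*kB*T = 4822*1.381e-23*1876.5 = 1.25e-16
Step 3: U = 3.0 * 1.25e-16 = 3.749e-16 J

3.749e-16


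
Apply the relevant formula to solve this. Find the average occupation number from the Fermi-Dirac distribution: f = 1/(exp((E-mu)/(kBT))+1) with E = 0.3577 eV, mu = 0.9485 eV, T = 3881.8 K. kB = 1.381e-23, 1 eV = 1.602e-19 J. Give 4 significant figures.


Step 1: (E - mu) = 0.3577 - 0.9485 = -0.5908 eV
Step 2: Convert: (E-mu)*eV = -9.465e-20 J
Step 3: x = (E-mu)*eV/(kB*T) = -1.766
Step 4: f = 1/(exp(-1.766)+1) = 0.8539

0.8539


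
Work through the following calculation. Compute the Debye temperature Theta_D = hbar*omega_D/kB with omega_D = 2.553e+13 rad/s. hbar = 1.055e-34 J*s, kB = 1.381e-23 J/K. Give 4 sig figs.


Step 1: hbar*omega_D = 1.055e-34 * 2.553e+13 = 2.693e-21 J
Step 2: Theta_D = 2.693e-21 / 1.381e-23
Step 3: Theta_D = 195 K

195


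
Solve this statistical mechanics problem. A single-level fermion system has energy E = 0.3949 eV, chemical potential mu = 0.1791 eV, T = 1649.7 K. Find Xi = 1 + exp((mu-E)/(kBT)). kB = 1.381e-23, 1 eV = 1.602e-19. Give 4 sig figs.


Step 1: (mu - E) = 0.1791 - 0.3949 = -0.2158 eV
Step 2: x = (mu-E)*eV/(kB*T) = -0.2158*1.602e-19/(1.381e-23*1649.7) = -1.517
Step 3: exp(x) = 0.2193
Step 4: Xi = 1 + 0.2193 = 1.219

1.219


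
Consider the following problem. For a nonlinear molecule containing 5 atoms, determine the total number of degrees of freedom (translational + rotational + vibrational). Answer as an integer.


Step 1: Translational DOF = 3
Step 2: Rotational DOF (nonlinear) = 3
Step 3: Vibrational DOF = 3*5 - 6 = 9
Step 4: Total = 3 + 3 + 9 = 15

15


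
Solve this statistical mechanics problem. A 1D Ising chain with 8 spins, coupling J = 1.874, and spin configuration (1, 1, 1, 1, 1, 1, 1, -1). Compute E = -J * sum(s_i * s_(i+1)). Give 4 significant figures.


Step 1: Nearest-neighbor products: 1, 1, 1, 1, 1, 1, -1
Step 2: Sum of products = 5
Step 3: E = -1.874 * 5 = -9.37

-9.37


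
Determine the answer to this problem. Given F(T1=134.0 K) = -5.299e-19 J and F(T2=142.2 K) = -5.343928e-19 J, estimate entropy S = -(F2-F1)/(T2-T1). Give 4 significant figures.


Step 1: dF = F2 - F1 = -5.343928e-19 - (-5.299e-19) = -4.4928e-21 J
Step 2: dT = T2 - T1 = 142.2 - 134.0 = 8.2 K
Step 3: S = -dF/dT = -(-4.4928e-21)/8.2 = 5.479e-22 J/K

5.479e-22


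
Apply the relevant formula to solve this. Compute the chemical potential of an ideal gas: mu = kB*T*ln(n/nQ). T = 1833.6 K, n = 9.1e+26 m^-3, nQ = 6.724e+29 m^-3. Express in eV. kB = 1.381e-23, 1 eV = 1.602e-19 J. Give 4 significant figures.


Step 1: n/nQ = 9.1e+26/6.724e+29 = 0.001353
Step 2: ln(n/nQ) = -6.605
Step 3: mu = kB*T*ln(n/nQ) = 2.532e-20*-6.605 = -1.673e-19 J
Step 4: Convert to eV: -1.673e-19/1.602e-19 = -1.044 eV

-1.044


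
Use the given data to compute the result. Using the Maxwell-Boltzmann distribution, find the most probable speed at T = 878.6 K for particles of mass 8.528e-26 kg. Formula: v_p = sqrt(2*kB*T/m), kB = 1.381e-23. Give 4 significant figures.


Step 1: Numerator = 2*kB*T = 2*1.381e-23*878.6 = 2.427e-20
Step 2: Ratio = 2.427e-20 / 8.528e-26 = 2.846e+05
Step 3: v_p = sqrt(2.846e+05) = 533.4 m/s

533.4


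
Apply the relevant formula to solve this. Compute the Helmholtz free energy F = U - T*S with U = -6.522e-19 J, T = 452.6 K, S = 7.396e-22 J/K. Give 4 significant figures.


Step 1: T*S = 452.6 * 7.396e-22 = 3.347e-19 J
Step 2: F = U - T*S = -6.522e-19 - 3.347e-19
Step 3: F = -9.869e-19 J

-9.869e-19


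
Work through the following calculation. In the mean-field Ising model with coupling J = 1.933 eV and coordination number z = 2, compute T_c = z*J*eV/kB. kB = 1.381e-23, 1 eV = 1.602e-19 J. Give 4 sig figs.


Step 1: z*J = 2*1.933 = 3.866 eV
Step 2: Convert to Joules: 3.866*1.602e-19 = 6.193e-19 J
Step 3: T_c = 6.193e-19 / 1.381e-23 = 4.485e+04 K

4.485e+04


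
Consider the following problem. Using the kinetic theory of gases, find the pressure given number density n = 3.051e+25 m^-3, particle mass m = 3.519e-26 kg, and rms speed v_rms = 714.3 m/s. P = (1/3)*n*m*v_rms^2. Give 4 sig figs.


Step 1: v_rms^2 = 714.3^2 = 5.102e+05
Step 2: n*m = 3.051e+25*3.519e-26 = 1.074
Step 3: P = (1/3)*1.074*5.102e+05 = 1.826e+05 Pa

1.826e+05


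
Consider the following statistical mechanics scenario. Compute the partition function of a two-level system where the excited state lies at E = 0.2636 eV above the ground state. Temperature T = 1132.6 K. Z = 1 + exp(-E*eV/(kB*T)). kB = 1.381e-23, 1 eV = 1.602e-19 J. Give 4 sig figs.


Step 1: Compute beta*E = E*eV/(kB*T) = 0.2636*1.602e-19/(1.381e-23*1132.6) = 2.7
Step 2: exp(-beta*E) = exp(-2.7) = 0.06722
Step 3: Z = 1 + 0.06722 = 1.067

1.067


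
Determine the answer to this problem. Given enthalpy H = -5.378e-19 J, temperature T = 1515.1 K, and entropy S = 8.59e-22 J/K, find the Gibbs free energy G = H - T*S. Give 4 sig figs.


Step 1: T*S = 1515.1 * 8.59e-22 = 1.301e-18 J
Step 2: G = H - T*S = -5.378e-19 - 1.301e-18
Step 3: G = -1.839e-18 J

-1.839e-18


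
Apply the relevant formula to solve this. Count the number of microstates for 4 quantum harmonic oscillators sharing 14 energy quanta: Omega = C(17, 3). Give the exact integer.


Step 1: Use binomial coefficient C(17, 3)
Step 2: Numerator = 17! / 14!
Step 3: Denominator = 3!
Step 4: Omega = 680

680


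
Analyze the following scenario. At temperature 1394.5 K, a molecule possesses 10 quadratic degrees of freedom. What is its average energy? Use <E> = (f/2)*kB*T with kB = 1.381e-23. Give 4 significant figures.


Step 1: f/2 = 10/2 = 5
Step 2: kB*T = 1.381e-23 * 1394.5 = 1.926e-20
Step 3: <E> = 5 * 1.926e-20 = 9.629e-20 J

9.629e-20


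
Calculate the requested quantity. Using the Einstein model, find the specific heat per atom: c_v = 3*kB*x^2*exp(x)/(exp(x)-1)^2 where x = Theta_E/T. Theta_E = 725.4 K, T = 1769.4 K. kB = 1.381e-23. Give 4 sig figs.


Step 1: x = Theta_E/T = 725.4/1769.4 = 0.41
Step 2: x^2 = 0.1681
Step 3: exp(x) = 1.507
Step 4: c_v = 3*1.381e-23*0.1681*1.507/(1.507-1)^2 = 4.085e-23

4.085e-23


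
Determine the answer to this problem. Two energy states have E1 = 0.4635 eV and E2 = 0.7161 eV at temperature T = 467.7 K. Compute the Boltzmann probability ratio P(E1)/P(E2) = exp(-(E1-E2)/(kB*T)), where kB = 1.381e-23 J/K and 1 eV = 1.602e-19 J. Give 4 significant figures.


Step 1: Compute energy difference dE = E1 - E2 = 0.4635 - 0.7161 = -0.2526 eV
Step 2: Convert to Joules: dE_J = -0.2526 * 1.602e-19 = -4.047e-20 J
Step 3: Compute exponent = -dE_J / (kB * T) = -(-4.047e-20) / (1.381e-23 * 467.7) = 6.265
Step 4: P(E1)/P(E2) = exp(6.265) = 525.9

525.9


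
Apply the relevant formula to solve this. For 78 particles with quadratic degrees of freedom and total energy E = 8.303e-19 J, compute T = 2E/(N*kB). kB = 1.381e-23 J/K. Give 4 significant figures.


Step 1: Numerator = 2*E = 2*8.303e-19 = 1.661e-18 J
Step 2: Denominator = N*kB = 78*1.381e-23 = 1.077e-21
Step 3: T = 1.661e-18 / 1.077e-21 = 1542 K

1542


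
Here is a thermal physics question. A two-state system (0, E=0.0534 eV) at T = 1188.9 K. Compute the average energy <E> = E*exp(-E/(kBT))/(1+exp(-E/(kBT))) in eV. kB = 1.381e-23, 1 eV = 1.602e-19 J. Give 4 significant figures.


Step 1: beta*E = 0.0534*1.602e-19/(1.381e-23*1188.9) = 0.521
Step 2: exp(-beta*E) = 0.5939
Step 3: <E> = 0.0534*0.5939/(1+0.5939) = 0.0199 eV

0.0199


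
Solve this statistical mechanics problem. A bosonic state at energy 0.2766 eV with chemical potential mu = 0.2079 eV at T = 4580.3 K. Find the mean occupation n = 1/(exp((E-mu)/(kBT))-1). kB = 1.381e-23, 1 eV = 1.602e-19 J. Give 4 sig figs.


Step 1: (E - mu) = 0.0687 eV
Step 2: x = (E-mu)*eV/(kB*T) = 0.0687*1.602e-19/(1.381e-23*4580.3) = 0.174
Step 3: exp(x) = 1.19
Step 4: n = 1/(exp(x)-1) = 5.262

5.262


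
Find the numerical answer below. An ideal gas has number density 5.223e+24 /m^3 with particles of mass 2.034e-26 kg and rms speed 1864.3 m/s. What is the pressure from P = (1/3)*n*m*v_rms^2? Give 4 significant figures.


Step 1: v_rms^2 = 1864.3^2 = 3.476e+06
Step 2: n*m = 5.223e+24*2.034e-26 = 0.1062
Step 3: P = (1/3)*0.1062*3.476e+06 = 1.231e+05 Pa

1.231e+05


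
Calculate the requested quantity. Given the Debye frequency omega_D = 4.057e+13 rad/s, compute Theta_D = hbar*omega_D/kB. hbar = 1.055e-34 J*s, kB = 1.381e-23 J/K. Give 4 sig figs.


Step 1: hbar*omega_D = 1.055e-34 * 4.057e+13 = 4.28e-21 J
Step 2: Theta_D = 4.28e-21 / 1.381e-23
Step 3: Theta_D = 309.9 K

309.9


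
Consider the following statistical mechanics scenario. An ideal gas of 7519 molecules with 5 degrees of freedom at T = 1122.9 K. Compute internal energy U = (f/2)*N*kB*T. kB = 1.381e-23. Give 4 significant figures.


Step 1: f/2 = 5/2 = 2.5
Step 2: N*kB*T = 7519*1.381e-23*1122.9 = 1.166e-16
Step 3: U = 2.5 * 1.166e-16 = 2.915e-16 J

2.915e-16


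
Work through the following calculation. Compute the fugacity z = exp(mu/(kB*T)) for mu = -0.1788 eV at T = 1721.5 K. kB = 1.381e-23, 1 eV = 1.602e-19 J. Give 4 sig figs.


Step 1: Convert mu to Joules: -0.1788*1.602e-19 = -2.864e-20 J
Step 2: kB*T = 1.381e-23*1721.5 = 2.377e-20 J
Step 3: mu/(kB*T) = -1.205
Step 4: z = exp(-1.205) = 0.2997

0.2997


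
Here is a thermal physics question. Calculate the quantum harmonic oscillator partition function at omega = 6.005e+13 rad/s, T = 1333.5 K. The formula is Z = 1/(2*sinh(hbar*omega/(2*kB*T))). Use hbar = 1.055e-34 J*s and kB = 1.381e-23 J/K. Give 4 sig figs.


Step 1: Compute x = hbar*omega/(kB*T) = 1.055e-34*6.005e+13/(1.381e-23*1333.5) = 0.344
Step 2: x/2 = 0.172
Step 3: sinh(x/2) = 0.1729
Step 4: Z = 1/(2*0.1729) = 2.893

2.893


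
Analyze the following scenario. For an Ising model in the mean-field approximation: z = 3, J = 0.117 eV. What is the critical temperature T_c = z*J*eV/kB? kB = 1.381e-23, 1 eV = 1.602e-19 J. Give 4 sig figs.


Step 1: z*J = 3*0.117 = 0.351 eV
Step 2: Convert to Joules: 0.351*1.602e-19 = 5.623e-20 J
Step 3: T_c = 5.623e-20 / 1.381e-23 = 4072 K

4072


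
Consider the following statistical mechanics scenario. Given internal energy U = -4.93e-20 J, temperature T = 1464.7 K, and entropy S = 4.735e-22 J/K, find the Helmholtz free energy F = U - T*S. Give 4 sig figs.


Step 1: T*S = 1464.7 * 4.735e-22 = 6.935e-19 J
Step 2: F = U - T*S = -4.93e-20 - 6.935e-19
Step 3: F = -7.428e-19 J

-7.428e-19


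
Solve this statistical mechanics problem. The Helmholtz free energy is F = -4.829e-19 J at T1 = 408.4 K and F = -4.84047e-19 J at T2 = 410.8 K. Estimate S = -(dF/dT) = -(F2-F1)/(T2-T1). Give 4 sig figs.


Step 1: dF = F2 - F1 = -4.84047e-19 - (-4.829e-19) = -1.147e-21 J
Step 2: dT = T2 - T1 = 410.8 - 408.4 = 2.4 K
Step 3: S = -dF/dT = -(-1.147e-21)/2.4 = 4.779e-22 J/K

4.779e-22


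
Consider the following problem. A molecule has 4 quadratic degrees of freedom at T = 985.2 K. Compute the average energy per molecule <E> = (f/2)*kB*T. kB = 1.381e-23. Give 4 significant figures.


Step 1: f/2 = 4/2 = 2
Step 2: kB*T = 1.381e-23 * 985.2 = 1.361e-20
Step 3: <E> = 2 * 1.361e-20 = 2.721e-20 J

2.721e-20


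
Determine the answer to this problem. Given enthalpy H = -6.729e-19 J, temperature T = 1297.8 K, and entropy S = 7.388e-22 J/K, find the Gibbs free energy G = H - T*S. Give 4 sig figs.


Step 1: T*S = 1297.8 * 7.388e-22 = 9.588e-19 J
Step 2: G = H - T*S = -6.729e-19 - 9.588e-19
Step 3: G = -1.632e-18 J

-1.632e-18


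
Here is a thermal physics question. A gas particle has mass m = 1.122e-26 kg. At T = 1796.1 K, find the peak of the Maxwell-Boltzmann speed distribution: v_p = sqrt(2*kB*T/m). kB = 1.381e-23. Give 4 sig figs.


Step 1: Numerator = 2*kB*T = 2*1.381e-23*1796.1 = 4.961e-20
Step 2: Ratio = 4.961e-20 / 1.122e-26 = 4.421e+06
Step 3: v_p = sqrt(4.421e+06) = 2103 m/s

2103


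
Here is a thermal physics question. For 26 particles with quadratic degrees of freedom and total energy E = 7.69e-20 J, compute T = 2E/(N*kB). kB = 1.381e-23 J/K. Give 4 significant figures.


Step 1: Numerator = 2*E = 2*7.69e-20 = 1.538e-19 J
Step 2: Denominator = N*kB = 26*1.381e-23 = 3.591e-22
Step 3: T = 1.538e-19 / 3.591e-22 = 428.3 K

428.3


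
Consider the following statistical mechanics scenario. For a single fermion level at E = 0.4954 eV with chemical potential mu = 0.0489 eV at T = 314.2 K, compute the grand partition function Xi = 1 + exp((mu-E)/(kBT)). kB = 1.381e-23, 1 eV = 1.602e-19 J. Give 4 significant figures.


Step 1: (mu - E) = 0.0489 - 0.4954 = -0.4465 eV
Step 2: x = (mu-E)*eV/(kB*T) = -0.4465*1.602e-19/(1.381e-23*314.2) = -16.48
Step 3: exp(x) = 6.93e-08
Step 4: Xi = 1 + 6.93e-08 = 1

1


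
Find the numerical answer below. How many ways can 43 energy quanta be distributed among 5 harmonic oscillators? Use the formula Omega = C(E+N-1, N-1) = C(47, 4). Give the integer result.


Step 1: Use binomial coefficient C(47, 4)
Step 2: Numerator = 47! / 43!
Step 3: Denominator = 4!
Step 4: Omega = 178365

178365


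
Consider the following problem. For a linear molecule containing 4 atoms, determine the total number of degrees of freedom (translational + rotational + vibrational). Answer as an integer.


Step 1: Translational DOF = 3
Step 2: Rotational DOF (linear) = 2
Step 3: Vibrational DOF = 3*4 - 5 = 7
Step 4: Total = 3 + 2 + 7 = 12

12


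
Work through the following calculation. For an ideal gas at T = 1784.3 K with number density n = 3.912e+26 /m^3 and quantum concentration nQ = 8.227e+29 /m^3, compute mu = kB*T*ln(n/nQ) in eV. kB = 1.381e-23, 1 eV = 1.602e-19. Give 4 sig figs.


Step 1: n/nQ = 3.912e+26/8.227e+29 = 0.0004755
Step 2: ln(n/nQ) = -7.651
Step 3: mu = kB*T*ln(n/nQ) = 2.464e-20*-7.651 = -1.885e-19 J
Step 4: Convert to eV: -1.885e-19/1.602e-19 = -1.177 eV

-1.177


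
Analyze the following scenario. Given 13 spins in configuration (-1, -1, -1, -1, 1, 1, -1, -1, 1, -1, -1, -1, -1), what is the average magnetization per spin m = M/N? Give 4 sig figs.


Step 1: Count up spins (+1): 3, down spins (-1): 10
Step 2: Total magnetization M = 3 - 10 = -7
Step 3: m = M/N = -7/13 = -0.5385

-0.5385


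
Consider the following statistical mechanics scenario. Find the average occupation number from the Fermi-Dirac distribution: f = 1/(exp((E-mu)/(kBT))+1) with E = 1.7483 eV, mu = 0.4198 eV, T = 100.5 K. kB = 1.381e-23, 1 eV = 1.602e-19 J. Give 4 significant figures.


Step 1: (E - mu) = 1.7483 - 0.4198 = 1.329 eV
Step 2: Convert: (E-mu)*eV = 2.128e-19 J
Step 3: x = (E-mu)*eV/(kB*T) = 153.3
Step 4: f = 1/(exp(153.3)+1) = 2.535e-67

2.535e-67


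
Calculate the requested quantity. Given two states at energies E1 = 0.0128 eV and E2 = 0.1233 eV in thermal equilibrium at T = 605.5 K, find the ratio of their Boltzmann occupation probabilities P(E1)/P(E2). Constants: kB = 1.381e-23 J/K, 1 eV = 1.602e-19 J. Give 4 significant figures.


Step 1: Compute energy difference dE = E1 - E2 = 0.0128 - 0.1233 = -0.1105 eV
Step 2: Convert to Joules: dE_J = -0.1105 * 1.602e-19 = -1.77e-20 J
Step 3: Compute exponent = -dE_J / (kB * T) = -(-1.77e-20) / (1.381e-23 * 605.5) = 2.117
Step 4: P(E1)/P(E2) = exp(2.117) = 8.306

8.306


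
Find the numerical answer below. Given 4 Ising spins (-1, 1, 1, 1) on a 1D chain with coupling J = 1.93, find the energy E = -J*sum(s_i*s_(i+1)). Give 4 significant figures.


Step 1: Nearest-neighbor products: -1, 1, 1
Step 2: Sum of products = 1
Step 3: E = -1.93 * 1 = -1.93

-1.93


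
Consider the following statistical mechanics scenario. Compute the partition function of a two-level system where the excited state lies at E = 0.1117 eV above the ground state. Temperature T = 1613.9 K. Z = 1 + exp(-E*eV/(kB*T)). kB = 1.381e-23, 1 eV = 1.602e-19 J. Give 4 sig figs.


Step 1: Compute beta*E = E*eV/(kB*T) = 0.1117*1.602e-19/(1.381e-23*1613.9) = 0.8029
Step 2: exp(-beta*E) = exp(-0.8029) = 0.448
Step 3: Z = 1 + 0.448 = 1.448

1.448


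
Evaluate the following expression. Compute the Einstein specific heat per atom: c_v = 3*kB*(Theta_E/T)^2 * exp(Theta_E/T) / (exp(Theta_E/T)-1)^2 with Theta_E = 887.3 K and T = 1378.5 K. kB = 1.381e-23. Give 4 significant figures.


Step 1: x = Theta_E/T = 887.3/1378.5 = 0.6437
Step 2: x^2 = 0.4143
Step 3: exp(x) = 1.903
Step 4: c_v = 3*1.381e-23*0.4143*1.903/(1.903-1)^2 = 4.003e-23

4.003e-23


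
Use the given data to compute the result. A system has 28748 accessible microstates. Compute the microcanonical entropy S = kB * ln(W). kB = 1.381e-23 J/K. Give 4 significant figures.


Step 1: ln(W) = ln(28748) = 10.27
Step 2: S = kB * ln(W) = 1.381e-23 * 10.27
Step 3: S = 1.418e-22 J/K

1.418e-22
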